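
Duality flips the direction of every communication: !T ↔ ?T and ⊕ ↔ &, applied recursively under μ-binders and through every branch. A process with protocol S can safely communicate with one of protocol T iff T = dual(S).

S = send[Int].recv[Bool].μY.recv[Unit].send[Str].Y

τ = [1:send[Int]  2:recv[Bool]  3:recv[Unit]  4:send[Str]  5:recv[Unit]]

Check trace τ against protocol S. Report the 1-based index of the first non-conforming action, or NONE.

@1 send[Int]  ✓  state: recv[Bool].μY.…
@2 recv[Bool]  ✓  state: μY.…
@3 recv[Unit]  ✓  state: send[Str].μY.…
@4 send[Str]  ✓  state: μY.…
@5 recv[Unit]  ✓  state: send[Str].μY.…
τ conforms to S (length 5)

NONE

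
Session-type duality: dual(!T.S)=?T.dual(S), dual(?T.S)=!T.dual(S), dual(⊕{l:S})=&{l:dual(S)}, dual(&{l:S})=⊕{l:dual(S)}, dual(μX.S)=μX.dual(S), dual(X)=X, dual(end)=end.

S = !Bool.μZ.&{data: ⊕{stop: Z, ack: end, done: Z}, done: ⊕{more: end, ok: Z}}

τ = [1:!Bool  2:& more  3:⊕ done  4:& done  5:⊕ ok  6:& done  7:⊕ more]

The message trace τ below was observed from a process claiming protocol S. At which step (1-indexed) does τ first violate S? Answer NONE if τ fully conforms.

step 1: !Bool  ok  now at μZ.…
step 2: got & more, protocol expects & data or & done  ✗

2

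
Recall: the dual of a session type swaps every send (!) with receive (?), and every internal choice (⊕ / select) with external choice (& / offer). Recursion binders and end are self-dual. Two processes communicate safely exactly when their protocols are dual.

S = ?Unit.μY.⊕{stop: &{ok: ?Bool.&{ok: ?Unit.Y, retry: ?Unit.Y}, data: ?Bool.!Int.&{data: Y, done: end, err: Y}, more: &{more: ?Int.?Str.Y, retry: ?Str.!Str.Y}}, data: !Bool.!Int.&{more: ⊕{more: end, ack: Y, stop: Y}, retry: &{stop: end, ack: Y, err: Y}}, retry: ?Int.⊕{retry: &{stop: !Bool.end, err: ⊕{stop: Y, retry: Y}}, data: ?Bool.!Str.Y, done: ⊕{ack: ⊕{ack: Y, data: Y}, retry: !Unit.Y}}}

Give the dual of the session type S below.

!Unit.μY.&{stop: ⊕{ok: !Bool.⊕{ok: !Unit.Y, retry: !Unit.Y}, data: !Bool.?Int.⊕{data: Y, done: end, err: Y}, more: ⊕{more: !Int.!Str.Y, retry: !Str.?Str.Y}}, data: ?Bool.?Int.⊕{more: &{more: end, ack: Y, stop: Y}, retry: ⊕{stop: end, ack: Y, err: Y}}, retry: !Int.&{retry: ⊕{stop: ?Bool.end, err: &{stop: Y, retry: Y}}, data: !Bool.?Str.Y, done: &{ack: &{ack: Y, data: Y}, retry: ?Unit.Y}}}

?Unit → !Unit
  μY → μY  (rec unchanged)
    ⊕{stop,data,retry} → &{stop,data,retry}  (select→offer)
      [stop]
        &{ok,data,more} → ⊕{ok,data,more}  (offer→select)
          [ok]
            ?Bool → !Bool
              &{ok,retry} → ⊕{ok,retry}  (offer→select)
                [ok]
                  ?Unit → !Unit
                    Y ↦ Y
                [retry]
                  ?Unit → !Unit
                    Y ↦ Y
          [data]
            ?Bool → !Bool
              !Int → ?Int
                &{data,done,err} → ⊕{data,done,err}  (offer→select)
                  [data]
                    Y ↦ Y
                  [done]
                    end ↦ end
                  [err]
                    Y ↦ Y
          [more]
            &{more,retry} → ⊕{more,retry}  (offer→select)
              [more]
                ?Int → !Int
                  ?Str → !Str
                    Y ↦ Y
              [retry]
                ?Str → !Str
                  !Str → ?Str
                    Y ↦ Y
      [data]
        !Bool → ?Bool
          !Int → ?Int
            &{more,retry} → ⊕{more,retry}  (offer→select)
              [more]
                ⊕{more,ack,stop} → &{more,ack,stop}  (select→offer)
                  [more]
                    end ↦ end
                  [ack]
                    Y ↦ Y
                  [stop]
                    Y ↦ Y
              [retry]
                &{stop,ack,err} → ⊕{stop,ack,err}  (offer→select)
                  [stop]
                    end ↦ end
                  [ack]
                    Y ↦ Y
                  [err]
                    Y ↦ Y
      [retry]
        ?Int → !Int
          ⊕{retry,data,done} → &{retry,data,done}  (select→offer)
            [retry]
              &{stop,err} → ⊕{stop,err}  (offer→select)
                [stop]
                  !Bool → ?Bool
                    end ↦ end
                [err]
                  ⊕{stop,retry} → &{stop,retry}  (select→offer)
                    [stop]
                      Y ↦ Y
                    [retry]
                      Y ↦ Y
            [data]
              ?Bool → !Bool
                !Str → ?Str
                  Y ↦ Y
            [done]
              ⊕{ack,retry} → &{ack,retry}  (select→offer)
                [ack]
                  ⊕{ack,data} → &{ack,data}  (select→offer)
                    [ack]
                      Y ↦ Y
                    [data]
                      Y ↦ Y
                [retry]
                  !Unit → ?Unit
                    Y ↦ Y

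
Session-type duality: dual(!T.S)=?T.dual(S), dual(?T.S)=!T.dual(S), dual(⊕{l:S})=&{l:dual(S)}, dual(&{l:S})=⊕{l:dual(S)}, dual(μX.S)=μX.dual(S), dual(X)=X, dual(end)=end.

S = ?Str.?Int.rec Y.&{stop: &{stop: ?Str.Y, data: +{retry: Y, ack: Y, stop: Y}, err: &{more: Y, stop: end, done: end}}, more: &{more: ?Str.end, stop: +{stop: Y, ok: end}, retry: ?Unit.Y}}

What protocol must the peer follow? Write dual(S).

!Str.!Int.rec Y.+{stop: +{stop: !Str.Y, data: &{retry: Y, ack: Y, stop: Y}, err: +{more: Y, stop: end, done: end}}, more: +{more: !Str.end, stop: &{stop: Y, ok: end}, retry: !Unit.Y}}

?Str = !Str
  ?Int = !Int
    rec Y = rec Y  (rec unchanged)
      &{stop,more} = +{stop,more}  (offer→select)
        case stop:
          &{stop,data,err} = +{stop,data,err}  (offer→select)
            case stop:
              ?Str = !Str
                Y self-dual
            case data:
              +{retry,ack,stop} = &{retry,ack,stop}  (⊕→&)
                case retry:
                  Y self-dual
                case ack:
                  Y self-dual
                case stop:
                  Y self-dual
            case err:
              &{more,stop,done} = +{more,stop,done}  (offer→select)
                case more:
                  Y self-dual
                case stop:
                  end self-dual
                case done:
                  end self-dual
        case more:
          &{more,stop,retry} = +{more,stop,retry}  (offer→select)
            case more:
              ?Str = !Str
                end self-dual
            case stop:
              +{stop,ok} = &{stop,ok}  (⊕→&)
                case stop:
                  Y self-dual
                case ok:
                  end self-dual
            case retry:
              ?Unit = !Unit
                Y self-dual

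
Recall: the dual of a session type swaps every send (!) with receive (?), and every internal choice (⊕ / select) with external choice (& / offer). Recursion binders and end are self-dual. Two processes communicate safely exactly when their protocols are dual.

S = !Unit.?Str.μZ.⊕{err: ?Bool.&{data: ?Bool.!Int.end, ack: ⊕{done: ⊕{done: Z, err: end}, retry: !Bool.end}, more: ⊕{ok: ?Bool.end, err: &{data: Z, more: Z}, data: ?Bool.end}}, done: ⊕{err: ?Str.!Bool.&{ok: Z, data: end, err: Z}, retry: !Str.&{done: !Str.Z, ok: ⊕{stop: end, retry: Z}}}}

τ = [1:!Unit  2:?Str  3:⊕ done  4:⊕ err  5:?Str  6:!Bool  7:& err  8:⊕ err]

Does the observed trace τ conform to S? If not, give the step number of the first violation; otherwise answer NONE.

NONE

@1 !Unit  match  residual = ?Str.μZ.…
@2 ?Str  match  residual = μZ.…
@3 ⊕ done  match  residual = ⊕{err: ?Str.!Bool.&{ok: μZ.…, data: end, err: μZ.…}, retry: !Str.&{done: !Str.μZ.…, ok: ⊕{stop: end, retry: μZ.…}}}
@4 ⊕ err  match  residual = ?Str.!Bool.&{ok: μZ.…, data: end, err: μZ.…}
@5 ?Str  match  residual = !Bool.&{ok: μZ.…, data: end, err: μZ.…}
@6 !Bool  match  residual = &{ok: μZ.…, data: end, err: μZ.…}
@7 & err  match  residual = μZ.…
@8 ⊕ err  match  residual = ?Bool.&{data: ?Bool.!Int.end, ack: ⊕{done: ⊕{done: μZ.…, err: end}, retry: !Bool.end}, more: ⊕{ok: ?Bool.end, err: &{data: μZ.…, more: μZ.…}, data: ?Bool.end}}
all 8 steps conform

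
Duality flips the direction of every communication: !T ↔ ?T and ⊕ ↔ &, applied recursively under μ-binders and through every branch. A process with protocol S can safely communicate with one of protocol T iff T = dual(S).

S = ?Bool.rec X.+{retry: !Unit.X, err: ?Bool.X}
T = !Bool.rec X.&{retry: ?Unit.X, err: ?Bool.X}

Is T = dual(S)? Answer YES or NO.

?Bool ‖ !Bool  match
  rec X ‖ rec X  match (μ self-dual)
    +{retry,err} ‖ &{retry,err}  match label sets agree
      • retry:
        !Unit ‖ ?Unit  match
          X ‖ X  match
      • err:
        ?Bool ‖ ?Bool  ✗ same direction on both sides — not dual

NO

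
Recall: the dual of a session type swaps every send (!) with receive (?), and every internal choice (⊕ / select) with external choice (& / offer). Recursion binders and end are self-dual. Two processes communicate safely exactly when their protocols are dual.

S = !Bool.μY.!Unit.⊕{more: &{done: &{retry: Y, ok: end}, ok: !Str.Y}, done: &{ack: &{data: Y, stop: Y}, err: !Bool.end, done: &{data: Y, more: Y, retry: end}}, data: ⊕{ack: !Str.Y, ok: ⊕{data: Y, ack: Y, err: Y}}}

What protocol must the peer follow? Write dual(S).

!Bool → ?Bool
  μY → μY  (rec unchanged)
    !Unit → ?Unit
      ⊕{more,done,data} → &{more,done,data}  (select→offer)
        case more:
          &{done,ok} → ⊕{done,ok}  (offer→select)
            case done:
              &{retry,ok} → ⊕{retry,ok}  (offer→select)
                case retry:
                  Y self-dual
                case ok:
                  end self-dual
            case ok:
              !Str → ?Str
                Y self-dual
        case done:
          &{ack,err,done} → ⊕{ack,err,done}  (offer→select)
            case ack:
              &{data,stop} → ⊕{data,stop}  (offer→select)
                case data:
                  Y self-dual
                case stop:
                  Y self-dual
            case err:
              !Bool → ?Bool
                end self-dual
            case done:
              &{data,more,retry} → ⊕{data,more,retry}  (offer→select)
                case data:
                  Y self-dual
                case more:
                  Y self-dual
                case retry:
                  end self-dual
        case data:
          ⊕{ack,ok} → &{ack,ok}  (select→offer)
            case ack:
              !Str → ?Str
                Y self-dual
            case ok:
              ⊕{data,ack,err} → &{data,ack,err}  (select→offer)
                case data:
                  Y self-dual
                case ack:
                  Y self-dual
                case err:
                  Y self-dual

?Bool.μY.?Unit.&{more: ⊕{done: ⊕{retry: Y, ok: end}, ok: ?Str.Y}, done: ⊕{ack: ⊕{data: Y, stop: Y}, err: ?Bool.end, done: ⊕{data: Y, more: Y, retry: end}}, data: &{ack: ?Str.Y, ok: &{data: Y, ack: Y, err: Y}}}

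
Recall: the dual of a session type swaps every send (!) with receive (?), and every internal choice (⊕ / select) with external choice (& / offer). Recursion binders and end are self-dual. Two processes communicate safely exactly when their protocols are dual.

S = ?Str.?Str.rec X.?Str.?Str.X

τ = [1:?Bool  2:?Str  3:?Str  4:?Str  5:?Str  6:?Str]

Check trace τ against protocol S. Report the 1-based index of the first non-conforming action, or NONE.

[1] got ?Bool, protocol expects ?Str  ✗

1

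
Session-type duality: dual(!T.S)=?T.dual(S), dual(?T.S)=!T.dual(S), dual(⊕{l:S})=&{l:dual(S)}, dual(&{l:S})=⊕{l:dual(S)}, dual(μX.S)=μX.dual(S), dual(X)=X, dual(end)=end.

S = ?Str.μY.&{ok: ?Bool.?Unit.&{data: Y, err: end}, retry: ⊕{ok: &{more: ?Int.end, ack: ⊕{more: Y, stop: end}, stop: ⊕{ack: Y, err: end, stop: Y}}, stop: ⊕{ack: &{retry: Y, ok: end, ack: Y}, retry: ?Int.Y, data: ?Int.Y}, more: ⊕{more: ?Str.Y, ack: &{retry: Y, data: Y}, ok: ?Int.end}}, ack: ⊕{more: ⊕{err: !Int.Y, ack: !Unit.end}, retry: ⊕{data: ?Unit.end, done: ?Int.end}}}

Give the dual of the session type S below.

?Str → !Str
  μY → μY  (binder kept)
    &{ok,retry,ack} → ⊕{ok,retry,ack}  (external→internal)
      [ok]
        ?Bool → !Bool
          ?Unit → !Unit
            &{data,err} → ⊕{data,err}  (external→internal)
              [data]
                Y ↦ Y
              [err]
                end ↦ end
      [retry]
        ⊕{ok,stop,more} → &{ok,stop,more}  (⊕→&)
          [ok]
            &{more,ack,stop} → ⊕{more,ack,stop}  (external→internal)
              [more]
                ?Int → !Int
                  end ↦ end
              [ack]
                ⊕{more,stop} → &{more,stop}  (⊕→&)
                  [more]
                    Y ↦ Y
                  [stop]
                    end ↦ end
              [stop]
                ⊕{ack,err,stop} → &{ack,err,stop}  (⊕→&)
                  [ack]
                    Y ↦ Y
                  [err]
                    end ↦ end
                  [stop]
                    Y ↦ Y
          [stop]
            ⊕{ack,retry,data} → &{ack,retry,data}  (⊕→&)
              [ack]
                &{retry,ok,ack} → ⊕{retry,ok,ack}  (external→internal)
                  [retry]
                    Y ↦ Y
                  [ok]
                    end ↦ end
                  [ack]
                    Y ↦ Y
              [retry]
                ?Int → !Int
                  Y ↦ Y
              [data]
                ?Int → !Int
                  Y ↦ Y
          [more]
            ⊕{more,ack,ok} → &{more,ack,ok}  (⊕→&)
              [more]
                ?Str → !Str
                  Y ↦ Y
              [ack]
                &{retry,data} → ⊕{retry,data}  (external→internal)
                  [retry]
                    Y ↦ Y
                  [data]
                    Y ↦ Y
              [ok]
                ?Int → !Int
                  end ↦ end
      [ack]
        ⊕{more,retry} → &{more,retry}  (⊕→&)
          [more]
            ⊕{err,ack} → &{err,ack}  (⊕→&)
              [err]
                !Int → ?Int
                  Y ↦ Y
              [ack]
                !Unit → ?Unit
                  end ↦ end
          [retry]
            ⊕{data,done} → &{data,done}  (⊕→&)
              [data]
                ?Unit → !Unit
                  end ↦ end
              [done]
                ?Int → !Int
                  end ↦ end

!Str.μY.⊕{ok: !Bool.!Unit.⊕{data: Y, err: end}, retry: &{ok: ⊕{more: !Int.end, ack: &{more: Y, stop: end}, stop: &{ack: Y, err: end, stop: Y}}, stop: &{ack: ⊕{retry: Y, ok: end, ack: Y}, retry: !Int.Y, data: !Int.Y}, more: &{more: !Str.Y, ack: ⊕{retry: Y, data: Y}, ok: !Int.end}}, ack: &{more: &{err: ?Int.Y, ack: ?Unit.end}, retry: &{data: !Unit.end, done: !Int.end}}}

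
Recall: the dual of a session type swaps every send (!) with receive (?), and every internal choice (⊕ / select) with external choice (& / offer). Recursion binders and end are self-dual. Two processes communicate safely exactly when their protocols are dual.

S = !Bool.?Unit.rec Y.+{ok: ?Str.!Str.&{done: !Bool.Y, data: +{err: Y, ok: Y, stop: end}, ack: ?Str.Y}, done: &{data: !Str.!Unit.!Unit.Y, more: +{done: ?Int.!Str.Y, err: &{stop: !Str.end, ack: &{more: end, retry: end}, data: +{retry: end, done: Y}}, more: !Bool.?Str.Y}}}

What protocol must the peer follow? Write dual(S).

?Bool.!Unit.rec Y.&{ok: !Str.?Str.+{done: ?Bool.Y, data: &{err: Y, ok: Y, stop: end}, ack: !Str.Y}, done: +{data: ?Str.?Unit.?Unit.Y, more: &{done: !Int.?Str.Y, err: +{stop: ?Str.end, ack: +{more: end, retry: end}, data: &{retry: end, done: Y}}, more: ?Bool.!Str.Y}}}

!Bool ↦ ?Bool
  ?Unit ↦ !Unit
    rec Y ↦ rec Y  (μ self-dual)
      +{ok,done} ↦ &{ok,done}  (select→offer)
        case ok:
          ?Str ↦ !Str
            !Str ↦ ?Str
              &{done,data,ack} ↦ +{done,data,ack}  (external→internal)
                case done:
                  !Bool ↦ ?Bool
                    dual(Y) = Y
                case data:
                  +{err,ok,stop} ↦ &{err,ok,stop}  (select→offer)
                    case err:
                      dual(Y) = Y
                    case ok:
                      dual(Y) = Y
                    case stop:
                      dual(end) = end
                case ack:
                  ?Str ↦ !Str
                    dual(Y) = Y
        case done:
          &{data,more} ↦ +{data,more}  (external→internal)
            case data:
              !Str ↦ ?Str
                !Unit ↦ ?Unit
                  !Unit ↦ ?Unit
                    dual(Y) = Y
            case more:
              +{done,err,more} ↦ &{done,err,more}  (select→offer)
                case done:
                  ?Int ↦ !Int
                    !Str ↦ ?Str
                      dual(Y) = Y
                case err:
                  &{stop,ack,data} ↦ +{stop,ack,data}  (external→internal)
                    case stop:
                      !Str ↦ ?Str
                        dual(end) = end
                    case ack:
                      &{more,retry} ↦ +{more,retry}  (external→internal)
                        case more:
                          dual(end) = end
                        case retry:
                          dual(end) = end
                    case data:
                      +{retry,done} ↦ &{retry,done}  (select→offer)
                        case retry:
                          dual(end) = end
                        case done:
                          dual(Y) = Y
                case more:
                  !Bool ↦ ?Bool
                    ?Str ↦ !Str
                      dual(Y) = Y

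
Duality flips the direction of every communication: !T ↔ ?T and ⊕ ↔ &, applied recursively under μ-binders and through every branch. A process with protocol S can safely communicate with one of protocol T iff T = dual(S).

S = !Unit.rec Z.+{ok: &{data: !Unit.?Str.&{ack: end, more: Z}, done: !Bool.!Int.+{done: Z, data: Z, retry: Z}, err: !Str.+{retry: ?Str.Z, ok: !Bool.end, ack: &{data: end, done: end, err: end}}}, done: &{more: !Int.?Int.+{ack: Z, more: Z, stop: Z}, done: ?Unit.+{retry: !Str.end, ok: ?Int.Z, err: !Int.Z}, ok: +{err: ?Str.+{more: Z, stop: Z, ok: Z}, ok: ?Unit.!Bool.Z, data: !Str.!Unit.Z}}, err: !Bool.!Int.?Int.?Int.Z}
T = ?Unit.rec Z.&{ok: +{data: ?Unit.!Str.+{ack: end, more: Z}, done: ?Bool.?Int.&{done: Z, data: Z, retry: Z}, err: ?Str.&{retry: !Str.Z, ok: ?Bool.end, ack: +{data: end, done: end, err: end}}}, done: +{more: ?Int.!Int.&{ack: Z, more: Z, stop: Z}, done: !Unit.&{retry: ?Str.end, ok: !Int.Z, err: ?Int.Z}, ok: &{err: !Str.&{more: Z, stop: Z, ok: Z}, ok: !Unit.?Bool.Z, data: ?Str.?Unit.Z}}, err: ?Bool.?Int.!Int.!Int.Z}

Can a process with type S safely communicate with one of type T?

!Unit ‖ ?Unit  match
  rec Z ‖ rec Z  match (binder kept)
    +{ok,done,err} ‖ &{ok,done,err}  match labels match
      case ok:
        &{data,done,err} ‖ +{data,done,err}  match labels match
          case data:
            !Unit ‖ ?Unit  match
              ?Str ‖ !Str  match
                &{ack,more} ‖ +{ack,more}  match labels match
                  case ack:
                    end ‖ end  match
                  case more:
                    Z ‖ Z  match
          case done:
            !Bool ‖ ?Bool  match
              !Int ‖ ?Int  match
                +{done,data,retry} ‖ &{done,data,retry}  match labels match
                  case done:
                    Z ‖ Z  match
                  case data:
                    Z ‖ Z  match
                  case retry:
                    Z ‖ Z  match
          case err:
            !Str ‖ ?Str  match
              +{retry,ok,ack} ‖ &{retry,ok,ack}  match labels match
                case retry:
                  ?Str ‖ !Str  match
                    Z ‖ Z  match
                case ok:
                  !Bool ‖ ?Bool  match
                    end ‖ end  match
                case ack:
                  &{data,done,err} ‖ +{data,done,err}  match labels match
                    case data:
                      end ‖ end  match
                    case done:
                      end ‖ end  match
                    case err:
                      end ‖ end  match
      case done:
        &{more,done,ok} ‖ +{more,done,ok}  match labels match
          case more:
            !Int ‖ ?Int  match
              ?Int ‖ !Int  match
                +{ack,more,stop} ‖ &{ack,more,stop}  match labels match
                  case ack:
                    Z ‖ Z  match
                  case more:
                    Z ‖ Z  match
                  case stop:
                    Z ‖ Z  match
          case done:
            ?Unit ‖ !Unit  match
              +{retry,ok,err} ‖ &{retry,ok,err}  match labels match
                case retry:
                  !Str ‖ ?Str  match
                    end ‖ end  match
                case ok:
                  ?Int ‖ !Int  match
                    Z ‖ Z  match
                case err:
                  !Int ‖ ?Int  match
                    Z ‖ Z  match
          case ok:
            +{err,ok,data} ‖ &{err,ok,data}  match labels match
              case err:
                ?Str ‖ !Str  match
                  +{more,stop,ok} ‖ &{more,stop,ok}  match labels match
                    case more:
                      Z ‖ Z  match
                    case stop:
                      Z ‖ Z  match
                    case ok:
                      Z ‖ Z  match
              case ok:
                ?Unit ‖ !Unit  match
                  !Bool ‖ ?Bool  match
                    Z ‖ Z  match
              case data:
                !Str ‖ ?Str  match
                  !Unit ‖ ?Unit  match
                    Z ‖ Z  match
      case err:
        !Bool ‖ ?Bool  match
          !Int ‖ ?Int  match
            ?Int ‖ !Int  match
              ?Int ‖ !Int  match
                Z ‖ Z  match

YES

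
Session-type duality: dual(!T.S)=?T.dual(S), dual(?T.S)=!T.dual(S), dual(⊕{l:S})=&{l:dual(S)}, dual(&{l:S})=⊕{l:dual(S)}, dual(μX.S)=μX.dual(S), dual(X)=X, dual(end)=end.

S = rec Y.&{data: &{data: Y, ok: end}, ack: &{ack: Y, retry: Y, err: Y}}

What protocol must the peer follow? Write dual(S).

rec Y = rec Y  (rec unchanged)
  &{data,ack} = +{data,ack}  (&→⊕)
    • data:
      &{data,ok} = +{data,ok}  (&→⊕)
        • data:
          Y ↦ Y
        • ok:
          end ↦ end
    • ack:
      &{ack,retry,err} = +{ack,retry,err}  (&→⊕)
        • ack:
          Y ↦ Y
        • retry:
          Y ↦ Y
        • err:
          Y ↦ Y

rec Y.+{data: +{data: Y, ok: end}, ack: +{ack: Y, retry: Y, err: Y}}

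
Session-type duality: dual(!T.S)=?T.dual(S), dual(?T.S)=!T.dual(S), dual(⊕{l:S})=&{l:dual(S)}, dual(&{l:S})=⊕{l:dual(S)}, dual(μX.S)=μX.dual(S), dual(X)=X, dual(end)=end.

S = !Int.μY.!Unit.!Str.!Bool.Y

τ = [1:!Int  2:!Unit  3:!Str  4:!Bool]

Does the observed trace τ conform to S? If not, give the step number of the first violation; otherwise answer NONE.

NONE

step 1: !Int  match  residual = μY.…
step 2: !Unit  match  residual = !Str.!Bool.μY.…
step 3: !Str  match  residual = !Bool.μY.…
step 4: !Bool  match  residual = μY.…
trace exhausted — no violation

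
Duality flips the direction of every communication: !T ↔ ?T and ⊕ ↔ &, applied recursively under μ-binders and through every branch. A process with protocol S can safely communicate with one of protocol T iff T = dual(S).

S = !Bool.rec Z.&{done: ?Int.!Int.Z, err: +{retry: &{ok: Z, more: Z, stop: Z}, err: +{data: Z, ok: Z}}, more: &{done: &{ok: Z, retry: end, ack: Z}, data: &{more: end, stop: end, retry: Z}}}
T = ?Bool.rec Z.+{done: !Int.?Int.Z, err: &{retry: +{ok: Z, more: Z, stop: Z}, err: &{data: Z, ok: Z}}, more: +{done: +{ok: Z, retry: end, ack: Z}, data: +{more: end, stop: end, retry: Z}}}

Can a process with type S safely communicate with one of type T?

YES

!Bool ‖ ?Bool  match
  rec Z ‖ rec Z  match (μ self-dual)
    &{done,err,more} ‖ +{done,err,more}  match label sets agree
      case done:
        ?Int ‖ !Int  match
          !Int ‖ ?Int  match
            Z ‖ Z  match
      case err:
        +{retry,err} ‖ &{retry,err}  match label sets agree
          case retry:
            &{ok,more,stop} ‖ +{ok,more,stop}  match label sets agree
              case ok:
                Z ‖ Z  match
              case more:
                Z ‖ Z  match
              case stop:
                Z ‖ Z  match
          case err:
            +{data,ok} ‖ &{data,ok}  match label sets agree
              case data:
                Z ‖ Z  match
              case ok:
                Z ‖ Z  match
      case more:
        &{done,data} ‖ +{done,data}  match label sets agree
          case done:
            &{ok,retry,ack} ‖ +{ok,retry,ack}  match label sets agree
              case ok:
                Z ‖ Z  match
              case retry:
                end ‖ end  match
              case ack:
                Z ‖ Z  match
          case data:
            &{more,stop,retry} ‖ +{more,stop,retry}  match label sets agree
              case more:
                end ‖ end  match
              case stop:
                end ‖ end  match
              case retry:
                Z ‖ Z  match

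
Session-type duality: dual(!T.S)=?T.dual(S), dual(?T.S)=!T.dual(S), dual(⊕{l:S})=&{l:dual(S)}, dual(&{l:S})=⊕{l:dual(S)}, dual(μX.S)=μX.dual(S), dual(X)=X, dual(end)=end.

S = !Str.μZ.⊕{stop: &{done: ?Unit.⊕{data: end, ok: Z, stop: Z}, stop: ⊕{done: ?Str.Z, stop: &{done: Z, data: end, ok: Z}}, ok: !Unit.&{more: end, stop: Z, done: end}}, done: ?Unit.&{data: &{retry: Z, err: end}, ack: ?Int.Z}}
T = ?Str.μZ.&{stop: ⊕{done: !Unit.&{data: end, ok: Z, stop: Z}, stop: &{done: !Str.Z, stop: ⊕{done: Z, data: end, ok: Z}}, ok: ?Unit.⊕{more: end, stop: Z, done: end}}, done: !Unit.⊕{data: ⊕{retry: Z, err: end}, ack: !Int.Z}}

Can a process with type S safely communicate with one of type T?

!Str ‖ ?Str  match
  μZ ‖ μZ  match (μ self-dual)
    ⊕{stop,done} ‖ &{stop,done}  match labels match
      • stop:
        &{done,stop,ok} ‖ ⊕{done,stop,ok}  match labels match
          • done:
            ?Unit ‖ !Unit  match
              ⊕{data,ok,stop} ‖ &{data,ok,stop}  match labels match
                • data:
                  end ‖ end  match
                • ok:
                  Z ‖ Z  match
                • stop:
                  Z ‖ Z  match
          • stop:
            ⊕{done,stop} ‖ &{done,stop}  match labels match
              • done:
                ?Str ‖ !Str  match
                  Z ‖ Z  match
              • stop:
                &{done,data,ok} ‖ ⊕{done,data,ok}  match labels match
                  • done:
                    Z ‖ Z  match
                  • data:
                    end ‖ end  match
                  • ok:
                    Z ‖ Z  match
          • ok:
            !Unit ‖ ?Unit  match
              &{more,stop,done} ‖ ⊕{more,stop,done}  match labels match
                • more:
                  end ‖ end  match
                • stop:
                  Z ‖ Z  match
                • done:
                  end ‖ end  match
      • done:
        ?Unit ‖ !Unit  match
          &{data,ack} ‖ ⊕{data,ack}  match labels match
            • data:
              &{retry,err} ‖ ⊕{retry,err}  match labels match
                • retry:
                  Z ‖ Z  match
                • err:
                  end ‖ end  match
            • ack:
              ?Int ‖ !Int  match
                Z ‖ Z  match

YES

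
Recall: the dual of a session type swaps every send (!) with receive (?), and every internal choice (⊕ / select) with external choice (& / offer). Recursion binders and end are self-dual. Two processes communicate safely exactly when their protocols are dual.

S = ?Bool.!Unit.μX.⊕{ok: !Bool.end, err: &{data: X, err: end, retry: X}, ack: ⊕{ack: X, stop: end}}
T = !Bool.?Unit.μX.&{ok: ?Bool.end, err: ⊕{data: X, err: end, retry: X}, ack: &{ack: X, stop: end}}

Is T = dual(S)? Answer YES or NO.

YES

?Bool vs !Bool  ok
  !Unit vs ?Unit  ok
    μX vs μX  ok (μ self-dual)
      ⊕{ok,err,ack} vs &{ok,err,ack}  ok same labels
        case ok:
          !Bool vs ?Bool  ok
            end vs end  ok
        case err:
          &{data,err,retry} vs ⊕{data,err,retry}  ok same labels
            case data:
              X vs X  ok
            case err:
              end vs end  ok
            case retry:
              X vs X  ok
        case ack:
          ⊕{ack,stop} vs &{ack,stop}  ok same labels
            case ack:
              X vs X  ok
            case stop:
              end vs end  ok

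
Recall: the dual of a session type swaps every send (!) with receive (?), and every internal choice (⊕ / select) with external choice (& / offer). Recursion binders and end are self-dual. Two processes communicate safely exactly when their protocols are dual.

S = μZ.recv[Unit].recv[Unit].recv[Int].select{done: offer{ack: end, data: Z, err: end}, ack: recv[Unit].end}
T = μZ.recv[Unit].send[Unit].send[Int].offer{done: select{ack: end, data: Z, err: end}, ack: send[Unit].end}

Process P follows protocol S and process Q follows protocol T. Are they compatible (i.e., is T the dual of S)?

NO

μZ vs μZ  ok (binder kept)
  recv[Unit] vs recv[Unit]  ✗ same direction on both sides — not dual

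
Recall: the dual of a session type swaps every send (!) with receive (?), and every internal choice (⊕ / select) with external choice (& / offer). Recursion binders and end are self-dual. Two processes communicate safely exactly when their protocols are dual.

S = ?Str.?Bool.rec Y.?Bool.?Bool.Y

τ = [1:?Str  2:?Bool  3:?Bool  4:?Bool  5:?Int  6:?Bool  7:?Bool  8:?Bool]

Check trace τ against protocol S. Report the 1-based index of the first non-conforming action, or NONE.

5

step 1: ?Str  match  now at ?Bool.rec Y.…
step 2: ?Bool  match  now at rec Y.…
step 3: ?Bool  match  now at ?Bool.rec Y.…
step 4: ?Bool  match  now at rec Y.…
step 5: got ?Int, protocol expects ?Bool  ✗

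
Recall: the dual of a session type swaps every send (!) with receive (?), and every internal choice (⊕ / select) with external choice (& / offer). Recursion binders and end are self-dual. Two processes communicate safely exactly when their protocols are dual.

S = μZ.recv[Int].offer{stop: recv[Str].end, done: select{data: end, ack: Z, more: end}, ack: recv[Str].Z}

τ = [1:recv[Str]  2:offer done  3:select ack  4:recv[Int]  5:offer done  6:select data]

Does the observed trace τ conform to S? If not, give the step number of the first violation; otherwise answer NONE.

@1 got recv[Str], protocol expects recv[Int]  ✗

1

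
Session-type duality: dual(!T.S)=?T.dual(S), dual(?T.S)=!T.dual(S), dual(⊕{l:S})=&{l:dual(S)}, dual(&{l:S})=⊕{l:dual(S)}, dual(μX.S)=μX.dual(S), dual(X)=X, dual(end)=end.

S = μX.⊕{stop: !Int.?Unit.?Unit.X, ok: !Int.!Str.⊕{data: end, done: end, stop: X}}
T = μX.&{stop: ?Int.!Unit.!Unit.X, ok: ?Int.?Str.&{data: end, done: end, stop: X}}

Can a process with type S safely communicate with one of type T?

YES

μX ‖ μX  ✓ (binder kept)
  ⊕{stop,ok} ‖ &{stop,ok}  ✓ label sets agree
    case stop:
      !Int ‖ ?Int  ✓
        ?Unit ‖ !Unit  ✓
          ?Unit ‖ !Unit  ✓
            X ‖ X  ✓
    case ok:
      !Int ‖ ?Int  ✓
        !Str ‖ ?Str  ✓
          ⊕{data,done,stop} ‖ &{data,done,stop}  ✓ label sets agree
            case data:
              end ‖ end  ✓
            case done:
              end ‖ end  ✓
            case stop:
              X ‖ X  ✓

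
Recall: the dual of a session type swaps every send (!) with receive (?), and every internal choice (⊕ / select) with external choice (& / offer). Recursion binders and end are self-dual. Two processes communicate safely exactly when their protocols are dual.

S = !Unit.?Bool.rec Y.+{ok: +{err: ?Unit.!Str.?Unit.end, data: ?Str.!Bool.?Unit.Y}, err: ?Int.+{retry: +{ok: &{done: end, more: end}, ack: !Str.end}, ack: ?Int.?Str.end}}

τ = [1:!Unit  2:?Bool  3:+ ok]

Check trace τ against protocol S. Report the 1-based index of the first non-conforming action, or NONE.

@1 !Unit  match  now at ?Bool.rec Y.…
@2 ?Bool  match  now at rec Y.…
@3 + ok  match  now at +{err: ?Unit.!Str.?Unit.end, data: ?Str.!Bool.?Unit.rec Y.…}
all 3 steps conform

NONE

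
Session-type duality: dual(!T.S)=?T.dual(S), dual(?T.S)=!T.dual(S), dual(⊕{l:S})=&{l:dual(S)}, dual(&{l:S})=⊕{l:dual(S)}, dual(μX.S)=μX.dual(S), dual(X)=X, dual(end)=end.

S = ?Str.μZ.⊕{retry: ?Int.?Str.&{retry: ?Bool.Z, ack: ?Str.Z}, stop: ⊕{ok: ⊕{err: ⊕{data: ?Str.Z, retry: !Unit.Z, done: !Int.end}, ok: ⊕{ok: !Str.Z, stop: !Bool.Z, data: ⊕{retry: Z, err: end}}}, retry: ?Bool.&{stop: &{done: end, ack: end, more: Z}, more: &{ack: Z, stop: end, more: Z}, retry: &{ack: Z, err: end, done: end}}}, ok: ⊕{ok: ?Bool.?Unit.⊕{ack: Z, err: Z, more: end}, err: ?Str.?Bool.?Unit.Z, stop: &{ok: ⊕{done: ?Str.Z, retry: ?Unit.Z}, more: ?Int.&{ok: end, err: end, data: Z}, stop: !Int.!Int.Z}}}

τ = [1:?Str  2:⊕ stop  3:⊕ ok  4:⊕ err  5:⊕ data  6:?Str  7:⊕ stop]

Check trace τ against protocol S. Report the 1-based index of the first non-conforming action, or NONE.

step 1: ?Str  match  residual = μZ.…
step 2: ⊕ stop  match  residual = ⊕{ok: ⊕{err: ⊕{data: ?Str.μZ.…, retry: !Unit.μZ.…, done: !Int.end}, ok: ⊕{ok: !Str.μZ.…, stop: !Bool.μZ.…, data: ⊕{retry: μZ.…, err: end}}}, retry: ?Bool.&{stop: &{done: end, ack: end, more: μZ.…}, more: &{ack: μZ.…, stop: end, more: μZ.…}, retry: &{ack: μZ.…, err: end, done: end}}}
step 3: ⊕ ok  match  residual = ⊕{err: ⊕{data: ?Str.μZ.…, retry: !Unit.μZ.…, done: !Int.end}, ok: ⊕{ok: !Str.μZ.…, stop: !Bool.μZ.…, data: ⊕{retry: μZ.…, err: end}}}
step 4: ⊕ err  match  residual = ⊕{data: ?Str.μZ.…, retry: !Unit.μZ.…, done: !Int.end}
step 5: ⊕ data  match  residual = ?Str.μZ.…
step 6: ?Str  match  residual = μZ.…
step 7: ⊕ stop  match  residual = ⊕{ok: ⊕{err: ⊕{data: ?Str.μZ.…, retry: !Unit.μZ.…, done: !Int.end}, ok: ⊕{ok: !Str.μZ.…, stop: !Bool.μZ.…, data: ⊕{retry: μZ.…, err: end}}}, retry: ?Bool.&{stop: &{done: end, ack: end, more: μZ.…}, more: &{ack: μZ.…, stop: end, more: μZ.…}, retry: &{ack: μZ.…, err: end, done: end}}}
all 7 steps conform

NONE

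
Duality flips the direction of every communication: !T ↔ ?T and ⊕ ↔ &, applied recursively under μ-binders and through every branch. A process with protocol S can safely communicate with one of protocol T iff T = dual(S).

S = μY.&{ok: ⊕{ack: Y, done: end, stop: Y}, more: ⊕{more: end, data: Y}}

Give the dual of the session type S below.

μY.⊕{ok: &{ack: Y, done: end, stop: Y}, more: &{more: end, data: Y}}

μY ↦ μY  (rec unchanged)
  &{ok,more} ↦ ⊕{ok,more}  (&→⊕)
    case ok:
      ⊕{ack,done,stop} ↦ &{ack,done,stop}  (⊕→&)
        case ack:
          Y self-dual
        case done:
          end self-dual
        case stop:
          Y self-dual
    case more:
      ⊕{more,data} ↦ &{more,data}  (⊕→&)
        case more:
          end self-dual
        case data:
          Y self-dual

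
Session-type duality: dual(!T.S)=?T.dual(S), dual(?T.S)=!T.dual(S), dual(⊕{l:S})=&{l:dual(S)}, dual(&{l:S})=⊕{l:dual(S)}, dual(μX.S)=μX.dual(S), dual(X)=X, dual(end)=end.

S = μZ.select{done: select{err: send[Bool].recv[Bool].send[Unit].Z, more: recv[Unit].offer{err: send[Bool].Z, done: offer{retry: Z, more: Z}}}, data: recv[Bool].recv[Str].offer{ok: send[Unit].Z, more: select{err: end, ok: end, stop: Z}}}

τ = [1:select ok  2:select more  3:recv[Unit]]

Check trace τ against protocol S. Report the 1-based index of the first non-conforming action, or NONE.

[1] got select ok, protocol expects select done or select data  ✗

1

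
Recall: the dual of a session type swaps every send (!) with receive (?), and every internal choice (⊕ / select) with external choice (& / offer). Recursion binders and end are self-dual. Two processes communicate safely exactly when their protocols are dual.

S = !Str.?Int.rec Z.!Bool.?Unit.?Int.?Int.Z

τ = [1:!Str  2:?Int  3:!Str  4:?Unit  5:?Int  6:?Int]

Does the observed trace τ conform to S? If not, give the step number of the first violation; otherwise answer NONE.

3

@1 !Str  ✓  residual = ?Int.rec Z.…
@2 ?Int  ✓  residual = rec Z.…
@3 got !Str, protocol expects !Bool  ✗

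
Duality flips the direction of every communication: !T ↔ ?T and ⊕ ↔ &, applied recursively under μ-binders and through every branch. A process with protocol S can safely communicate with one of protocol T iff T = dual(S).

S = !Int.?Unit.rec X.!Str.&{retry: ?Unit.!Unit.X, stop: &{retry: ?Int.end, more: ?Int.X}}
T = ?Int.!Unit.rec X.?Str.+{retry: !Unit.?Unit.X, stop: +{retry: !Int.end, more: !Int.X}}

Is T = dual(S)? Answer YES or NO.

YES

!Int vs ?Int  ✓
  ?Unit vs !Unit  ✓
    rec X vs rec X  ✓ (binder kept)
      !Str vs ?Str  ✓
        &{retry,stop} vs +{retry,stop}  ✓ labels match
          • retry:
            ?Unit vs !Unit  ✓
              !Unit vs ?Unit  ✓
                X vs X  ✓
          • stop:
            &{retry,more} vs +{retry,more}  ✓ labels match
              • retry:
                ?Int vs !Int  ✓
                  end vs end  ✓
              • more:
                ?Int vs !Int  ✓
                  X vs X  ✓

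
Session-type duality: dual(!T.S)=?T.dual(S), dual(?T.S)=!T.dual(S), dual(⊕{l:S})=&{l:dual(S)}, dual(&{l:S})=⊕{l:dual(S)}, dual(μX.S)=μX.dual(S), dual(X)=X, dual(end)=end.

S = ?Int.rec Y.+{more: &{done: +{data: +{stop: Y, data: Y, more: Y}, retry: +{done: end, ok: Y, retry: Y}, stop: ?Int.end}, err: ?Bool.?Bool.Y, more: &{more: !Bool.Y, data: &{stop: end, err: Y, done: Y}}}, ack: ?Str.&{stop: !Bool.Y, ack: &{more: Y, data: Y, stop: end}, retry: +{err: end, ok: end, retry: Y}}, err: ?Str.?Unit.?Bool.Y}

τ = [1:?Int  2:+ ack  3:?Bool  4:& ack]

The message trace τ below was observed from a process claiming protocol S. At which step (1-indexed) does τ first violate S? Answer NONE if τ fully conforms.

3

@1 ?Int  match  cont: rec Y.…
@2 + ack  match  cont: ?Str.&{stop: !Bool.rec Y.…, ack: &{more: rec Y.…, data: rec Y.…, stop: end}, retry: +{err: end, ok: end, retry: rec Y.…}}
@3 got ?Bool, protocol expects ?Str  ✗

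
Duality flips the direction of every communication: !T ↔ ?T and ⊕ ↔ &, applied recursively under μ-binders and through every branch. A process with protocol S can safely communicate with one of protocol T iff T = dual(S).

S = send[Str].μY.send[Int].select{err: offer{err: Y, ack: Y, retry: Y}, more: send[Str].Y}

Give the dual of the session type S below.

send[Str] = recv[Str]
  μY = μY  (μ self-dual)
    send[Int] = recv[Int]
      select{err,more} = offer{err,more}  (⊕→&)
        [err]
          offer{err,ack,retry} = select{err,ack,retry}  (&→⊕)
            [err]
              dual(Y) = Y
            [ack]
              dual(Y) = Y
            [retry]
              dual(Y) = Y
        [more]
          send[Str] = recv[Str]
            dual(Y) = Y

recv[Str].μY.recv[Int].offer{err: select{err: Y, ack: Y, retry: Y}, more: recv[Str].Y}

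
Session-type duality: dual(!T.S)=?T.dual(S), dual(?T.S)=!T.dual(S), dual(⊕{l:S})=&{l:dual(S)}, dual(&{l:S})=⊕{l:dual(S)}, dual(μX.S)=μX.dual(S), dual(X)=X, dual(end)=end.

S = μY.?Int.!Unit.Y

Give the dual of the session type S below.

μY.!Int.?Unit.Y

μY → μY  (rec unchanged)
  ?Int → !Int
    !Unit → ?Unit
      dual(Y) = Y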